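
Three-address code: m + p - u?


Break into single-operator statements:
t1 = m + p
t2 = t1 - u


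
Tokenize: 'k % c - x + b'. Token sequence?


Scan left to right, longest-match per lexeme
Tokens: ID(k), OP(%), ID(c), OP(-), ID(x), OP(+), ID(b)


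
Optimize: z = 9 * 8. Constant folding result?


9 * 8 = 72 at compile time
Optimized: z = 72


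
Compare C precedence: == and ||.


'==' is equality (level 6); '||' is logical OR (level 1)
Higher level binds tighter
'==' has higher precedence than '||'


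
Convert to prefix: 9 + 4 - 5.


left-to-right (same/higher precedence on left): tree is (- (+ 9 4) 5)
Prefix: - + 9 4 5


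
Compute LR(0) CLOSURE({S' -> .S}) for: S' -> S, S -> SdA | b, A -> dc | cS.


Start: S' -> .S
For each item with dot before a nonterminal B, add B -> .γ for every B-production
Closure: [S' -> .S, S -> .SdA, S -> .b]


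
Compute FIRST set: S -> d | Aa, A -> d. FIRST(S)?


Per alternative of S: FIRST(d) = {d}; FIRST(Aa) = {d}
FIRST(S) = {d}


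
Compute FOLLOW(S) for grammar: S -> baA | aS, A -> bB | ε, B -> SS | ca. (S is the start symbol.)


$ ∈ FOLLOW(S). For each A -> αBβ: add FIRST(β)\{ε} to FOLLOW(B); if β nullable, add FOLLOW(A).
FOLLOW(S) = {$, a, b}


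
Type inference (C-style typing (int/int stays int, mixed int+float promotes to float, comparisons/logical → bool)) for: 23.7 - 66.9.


Operand types: float - float
Rule: mixed int/float promotes to float; int/int stays int
Result type: float


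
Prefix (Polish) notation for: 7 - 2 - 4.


left-to-right (same/higher precedence on left): tree is (- (- 7 2) 4)
Prefix: - - 7 2 4


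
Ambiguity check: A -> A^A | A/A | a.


'a^a/a' has two parse trees (no precedence encoded between ^ and /)
Ambiguous


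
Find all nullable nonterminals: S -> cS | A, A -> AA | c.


A nonterminal is nullable iff some alternative derives ε (directly, or every symbol in it is nullable)
Nullable: {}


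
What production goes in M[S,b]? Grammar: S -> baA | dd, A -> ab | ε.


For [S, b]: 'b' ∈ FIRST(baA)
Entry: S -> baA


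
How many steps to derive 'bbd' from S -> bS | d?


Derivation: S => bS => bbS => bbd
Steps: 3


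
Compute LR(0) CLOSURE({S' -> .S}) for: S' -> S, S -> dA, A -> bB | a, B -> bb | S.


Start: S' -> .S
For each item with dot before a nonterminal B, add B -> .γ for every B-production
Closure: [S' -> .S, S -> .dA]


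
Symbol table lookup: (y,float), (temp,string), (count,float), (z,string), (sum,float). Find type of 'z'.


Lookup 'z' → type string


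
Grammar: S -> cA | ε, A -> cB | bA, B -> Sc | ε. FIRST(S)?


Per alternative of S: FIRST(cA) = {c}; FIRST(ε) = {ε}
FIRST(S) = {c, ε}


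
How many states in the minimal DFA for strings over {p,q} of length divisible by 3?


Track length mod 3: states 0..2, accept at 0
Minimal DFA: 3 states


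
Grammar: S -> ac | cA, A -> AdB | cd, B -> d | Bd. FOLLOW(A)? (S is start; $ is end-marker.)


$ ∈ FOLLOW(S). For each A -> αBβ: add FIRST(β)\{ε} to FOLLOW(B); if β nullable, add FOLLOW(A).
FOLLOW(A) = {$, d}


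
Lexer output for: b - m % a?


Scan left to right, longest-match per lexeme
Tokens: ID(b), OP(-), ID(m), OP(%), ID(a)


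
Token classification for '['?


Pattern: delimiter/punctuation
Type: PUNCTUATION


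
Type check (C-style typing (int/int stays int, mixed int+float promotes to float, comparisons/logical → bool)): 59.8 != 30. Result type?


Operand types: float != int
Rule: comparison yields bool
Result type: bool


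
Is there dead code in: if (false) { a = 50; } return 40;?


condition is constant false, so the whole block is unreachable
Dead: 'if (false) { a = 50; }'


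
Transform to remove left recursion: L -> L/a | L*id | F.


Left-recursive alternatives: L/a, L*id; non-recursive: F
Introduce L': L -> FL', L' -> /aL' | *idL' | ε


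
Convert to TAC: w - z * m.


Break into single-operator statements:
t1 = z * m
t2 = w - t1


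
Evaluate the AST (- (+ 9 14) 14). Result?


Evaluate inner: (+ 9 14) = 23
Evaluate root: (- 23 14) = 9
Result: 9


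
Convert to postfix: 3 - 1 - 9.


Left to right (same or higher precedence on left)
Postfix: 3 1 - 9 -


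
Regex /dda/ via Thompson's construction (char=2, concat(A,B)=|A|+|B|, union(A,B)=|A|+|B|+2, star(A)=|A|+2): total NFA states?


Syntax tree has 3 char leaf(s), 0 union(s), 0 star(s)
chars contribute 3×2 = 6; each union adds +2; each star adds +2
Total: 6 + 0 + 0 = 6 states


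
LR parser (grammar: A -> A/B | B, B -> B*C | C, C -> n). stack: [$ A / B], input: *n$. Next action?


'*' can extend B; shift to build B -> B*C
Action: shift


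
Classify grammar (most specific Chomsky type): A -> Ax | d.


Left-linear: every RHS is a terminal or one nonterminal followed by a terminal
Classification: Type 3 (Regular)


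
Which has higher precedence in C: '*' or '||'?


'*' is multiplicative (level 10); '||' is logical OR (level 1)
Higher level binds tighter
'*' has higher precedence than '||'


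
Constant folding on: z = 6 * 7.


6 * 7 = 42 at compile time
Optimized: z = 42


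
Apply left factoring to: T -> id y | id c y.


Common prefix: 'id'
Factored: T -> id T', T' -> y | c y


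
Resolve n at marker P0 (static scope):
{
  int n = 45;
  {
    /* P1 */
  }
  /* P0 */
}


n declared in the same block as P0
n = 45


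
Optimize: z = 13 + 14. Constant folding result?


13 + 14 = 27 at compile time
Optimized: z = 27


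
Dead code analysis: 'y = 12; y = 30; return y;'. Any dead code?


first assignment to y is overwritten before any read
Dead: 'y = 12'


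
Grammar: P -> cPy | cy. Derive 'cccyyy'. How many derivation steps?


Derivation: P => cPy => ccPyy => cccyyy
Steps: 3


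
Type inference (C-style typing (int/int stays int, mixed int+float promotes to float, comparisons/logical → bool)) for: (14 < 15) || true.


Operand types: bool || bool
Rule: logical operators take bool operands and yield bool
Result type: bool


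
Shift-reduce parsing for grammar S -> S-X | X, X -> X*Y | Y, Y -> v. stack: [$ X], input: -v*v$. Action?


lookahead ∉ {*} so X won't extend; reduce S -> X
Action: reduce (S -> X)


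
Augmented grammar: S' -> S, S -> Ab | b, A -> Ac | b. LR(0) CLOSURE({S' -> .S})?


Start: S' -> .S
For each item with dot before a nonterminal B, add B -> .γ for every B-production
Closure: [S' -> .S, S -> .Ab, S -> .b, A -> .Ac, A -> .b]


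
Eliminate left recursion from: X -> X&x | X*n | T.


Left-recursive alternatives: X&x, X*n; non-recursive: T
Introduce X': X -> TX', X' -> &xX' | *nX' | ε


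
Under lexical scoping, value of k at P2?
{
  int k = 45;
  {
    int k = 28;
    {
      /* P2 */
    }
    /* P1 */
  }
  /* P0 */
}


P2's block does not declare k; resolves to the enclosing declaration at depth 1
k = 28


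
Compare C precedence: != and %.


'%' is multiplicative (level 10); '!=' is equality (level 6)
Higher level binds tighter
'%' has higher precedence than '!='


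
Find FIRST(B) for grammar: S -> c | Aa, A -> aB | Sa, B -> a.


Per alternative of B: FIRST(a) = {a}
FIRST(B) = {a}


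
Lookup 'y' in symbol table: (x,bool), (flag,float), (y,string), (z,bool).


Lookup 'y' → type string


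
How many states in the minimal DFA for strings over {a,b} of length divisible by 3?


Track length mod 3: states 0..2, accept at 0
Minimal DFA: 3 states


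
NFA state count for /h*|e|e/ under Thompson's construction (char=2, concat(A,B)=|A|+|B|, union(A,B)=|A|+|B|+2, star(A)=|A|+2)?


Syntax tree has 3 char leaf(s), 2 union(s), 1 star(s)
chars contribute 3×2 = 6; each union adds +2; each star adds +2
Total: 6 + 4 + 2 = 12 states


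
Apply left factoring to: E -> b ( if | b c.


Common prefix: 'b'
Factored: E -> b E', E' -> ( if | c


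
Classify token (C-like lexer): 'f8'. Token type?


Pattern: letter/underscore followed by alphanumerics, not a keyword
Type: IDENTIFIER


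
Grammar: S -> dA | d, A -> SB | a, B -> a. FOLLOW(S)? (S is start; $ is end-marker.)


$ ∈ FOLLOW(S). For each A -> αBβ: add FIRST(β)\{ε} to FOLLOW(B); if β nullable, add FOLLOW(A).
FOLLOW(S) = {$, a}


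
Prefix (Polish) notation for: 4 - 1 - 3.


left-to-right (same/higher precedence on left): tree is (- (- 4 1) 3)
Prefix: - - 4 1 3


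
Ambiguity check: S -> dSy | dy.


balanced d^n…y^n: each string has a unique parse
Unambiguous


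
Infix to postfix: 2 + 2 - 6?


Left to right (same or higher precedence on left)
Postfix: 2 2 + 6 -


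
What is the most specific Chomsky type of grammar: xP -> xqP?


LHS has context (more than one symbol) and |LHS| ≤ |RHS|
Classification: Type 1 (Context-Sensitive)


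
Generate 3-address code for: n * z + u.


Break into single-operator statements:
t1 = n * z
t2 = t1 + u


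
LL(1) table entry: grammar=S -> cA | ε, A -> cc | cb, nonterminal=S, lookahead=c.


For [S, c]: 'c' ∈ FIRST(cA)
Entry: S -> cA


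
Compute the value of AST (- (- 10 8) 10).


Evaluate inner: (- 10 8) = 2
Evaluate root: (- 2 10) = -8
Result: -8


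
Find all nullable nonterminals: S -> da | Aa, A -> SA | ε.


A nonterminal is nullable iff some alternative derives ε (directly, or every symbol in it is nullable)
Nullable: {A}


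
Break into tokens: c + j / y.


Scan left to right, longest-match per lexeme
Tokens: ID(c), OP(+), ID(j), OP(/), ID(y)


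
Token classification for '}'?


Pattern: delimiter/punctuation
Type: PUNCTUATION


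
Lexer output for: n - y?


Scan left to right, longest-match per lexeme
Tokens: ID(n), OP(-), ID(y)


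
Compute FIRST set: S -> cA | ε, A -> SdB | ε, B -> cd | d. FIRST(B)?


Per alternative of B: FIRST(cd) = {c}; FIRST(d) = {d}
FIRST(B) = {c, d}


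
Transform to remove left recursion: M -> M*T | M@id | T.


Left-recursive alternatives: M*T, M@id; non-recursive: T
Introduce M': M -> TM', M' -> *TM' | @idM' | ε


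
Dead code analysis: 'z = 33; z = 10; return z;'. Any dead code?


first assignment to z is overwritten before any read
Dead: 'z = 33'


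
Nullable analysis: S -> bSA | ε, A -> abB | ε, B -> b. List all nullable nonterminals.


A nonterminal is nullable iff some alternative derives ε (directly, or every symbol in it is nullable)
Nullable: {A, S}


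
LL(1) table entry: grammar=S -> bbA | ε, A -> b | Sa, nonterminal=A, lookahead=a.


For [A, a]: 'a' ∈ FIRST(Sa)
Entry: A -> Sa


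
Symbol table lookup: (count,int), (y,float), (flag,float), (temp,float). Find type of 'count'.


Lookup 'count' → type int


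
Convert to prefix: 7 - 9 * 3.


'*' binds tighter: tree is (- 7 (* 9 3))
Prefix: - 7 * 9 3


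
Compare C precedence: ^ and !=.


'!=' is equality (level 6); '^' is bitwise XOR (level 4)
Higher level binds tighter
'!=' has higher precedence than '^'


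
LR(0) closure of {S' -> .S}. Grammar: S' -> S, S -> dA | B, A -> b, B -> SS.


Start: S' -> .S
For each item with dot before a nonterminal B, add B -> .γ for every B-production
Closure: [S' -> .S, S -> .dA, S -> .B, B -> .SS]


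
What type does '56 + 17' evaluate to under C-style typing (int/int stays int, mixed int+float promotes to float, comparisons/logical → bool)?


Operand types: int + int
Rule: mixed int/float promotes to float; int/int stays int
Result type: int


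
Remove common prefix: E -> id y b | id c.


Common prefix: 'id'
Factored: E -> id E', E' -> y b | c


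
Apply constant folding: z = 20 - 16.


20 - 16 = 4 at compile time
Optimized: z = 4


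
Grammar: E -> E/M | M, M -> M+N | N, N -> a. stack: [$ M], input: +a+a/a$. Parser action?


shift '+' to continue M -> M+N
Action: shift


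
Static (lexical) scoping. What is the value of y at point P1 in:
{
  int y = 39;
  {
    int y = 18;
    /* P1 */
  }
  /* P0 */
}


y declared in the same block as P1
y = 18


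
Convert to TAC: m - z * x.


Break into single-operator statements:
t1 = z * x
t2 = m - t1


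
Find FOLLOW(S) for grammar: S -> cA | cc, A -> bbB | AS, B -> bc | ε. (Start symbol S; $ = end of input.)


$ ∈ FOLLOW(S). For each A -> αBβ: add FIRST(β)\{ε} to FOLLOW(B); if β nullable, add FOLLOW(A).
FOLLOW(S) = {$, c}


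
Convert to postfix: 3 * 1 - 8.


Left to right (same or higher precedence on left)
Postfix: 3 1 * 8 -


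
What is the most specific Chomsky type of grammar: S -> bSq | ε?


Single nonterminal LHS, but b^n q^n is not regular
Classification: Type 2 (Context-Free)


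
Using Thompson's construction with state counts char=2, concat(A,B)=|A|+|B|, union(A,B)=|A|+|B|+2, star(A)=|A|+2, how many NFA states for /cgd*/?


Syntax tree has 3 char leaf(s), 0 union(s), 1 star(s)
chars contribute 3×2 = 6; each union adds +2; each star adds +2
Total: 6 + 0 + 2 = 8 states


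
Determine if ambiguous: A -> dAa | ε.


balanced d^n…a^n: each string has a unique parse
Unambiguous


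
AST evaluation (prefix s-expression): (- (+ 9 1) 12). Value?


Evaluate inner: (+ 9 1) = 10
Evaluate root: (- 10 12) = -2
Result: -2


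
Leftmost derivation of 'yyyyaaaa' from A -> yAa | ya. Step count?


Derivation: A => yAa => yyAaa => yyyAaaa => yyyyaaaa
Steps: 4


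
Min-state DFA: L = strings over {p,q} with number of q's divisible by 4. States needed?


Track (count of q) mod 4: states 0..3, accept at 0
Minimal DFA: 4 states


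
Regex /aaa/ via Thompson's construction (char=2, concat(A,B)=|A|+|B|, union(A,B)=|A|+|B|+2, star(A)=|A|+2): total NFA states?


Syntax tree has 3 char leaf(s), 0 union(s), 0 star(s)
chars contribute 3×2 = 6; each union adds +2; each star adds +2
Total: 6 + 0 + 0 = 6 states


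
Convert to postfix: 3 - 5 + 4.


Left to right (same or higher precedence on left)
Postfix: 3 5 - 4 +


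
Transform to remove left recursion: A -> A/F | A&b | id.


Left-recursive alternatives: A/F, A&b; non-recursive: id
Introduce A': A -> idA', A' -> /FA' | &bA' | ε


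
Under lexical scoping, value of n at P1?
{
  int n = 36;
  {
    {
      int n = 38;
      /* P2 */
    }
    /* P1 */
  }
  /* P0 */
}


P1's block does not declare n; resolves to the enclosing declaration at depth 0
n = 36


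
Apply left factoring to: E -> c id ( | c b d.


Common prefix: 'c'
Factored: E -> c E', E' -> id ( | b d


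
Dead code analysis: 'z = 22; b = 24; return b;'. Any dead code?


z is assigned but never read
Dead: 'z = 22'


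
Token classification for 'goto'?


Pattern: reserved word
Type: KEYWORD


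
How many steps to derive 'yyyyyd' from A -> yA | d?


Derivation: A => yA => yyA => yyyA => yyyyA => yyyyyA => yyyyyd
Steps: 6


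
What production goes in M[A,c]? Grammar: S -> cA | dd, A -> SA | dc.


For [A, c]: 'c' ∈ FIRST(SA)
Entry: A -> SA


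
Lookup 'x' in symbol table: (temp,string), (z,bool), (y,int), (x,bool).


Lookup 'x' → type bool


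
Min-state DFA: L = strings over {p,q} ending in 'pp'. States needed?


Track the longest suffix of input matching a prefix of 'pp': 3 classes (prefixes of length 0..2)
Minimal DFA: 3 states


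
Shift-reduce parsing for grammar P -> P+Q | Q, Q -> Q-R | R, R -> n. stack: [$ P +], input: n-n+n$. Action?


no handle ('P+' is not any RHS); shift 'n'
Action: shift


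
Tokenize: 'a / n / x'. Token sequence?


Scan left to right, longest-match per lexeme
Tokens: ID(a), OP(/), ID(n), OP(/), ID(x)


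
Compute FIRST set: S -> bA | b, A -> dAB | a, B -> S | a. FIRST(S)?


Per alternative of S: FIRST(bA) = {b}; FIRST(b) = {b}
FIRST(S) = {b}


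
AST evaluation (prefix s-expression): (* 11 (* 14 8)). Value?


Evaluate inner: (* 14 8) = 112
Evaluate root: (* 11 112) = 1232
Result: 1232


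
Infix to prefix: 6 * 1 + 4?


left-to-right (same/higher precedence on left): tree is (+ (* 6 1) 4)
Prefix: + * 6 1 4


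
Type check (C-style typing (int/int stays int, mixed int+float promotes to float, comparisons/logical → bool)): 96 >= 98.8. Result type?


Operand types: int >= float
Rule: comparison yields bool
Result type: bool


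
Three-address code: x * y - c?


Break into single-operator statements:
t1 = x * y
t2 = t1 - c


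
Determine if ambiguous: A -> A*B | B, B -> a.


precedence layered via separate nonterminal B: deterministic
Unambiguous


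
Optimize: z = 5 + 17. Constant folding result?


5 + 17 = 22 at compile time
Optimized: z = 22


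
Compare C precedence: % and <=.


'%' is multiplicative (level 10); '<=' is relational (level 7)
Higher level binds tighter
'%' has higher precedence than '<='


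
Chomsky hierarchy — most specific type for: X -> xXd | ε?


Single nonterminal LHS, but x^n d^n is not regular
Classification: Type 2 (Context-Free)


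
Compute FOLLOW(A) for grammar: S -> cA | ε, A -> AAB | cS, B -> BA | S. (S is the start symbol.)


$ ∈ FOLLOW(S). For each A -> αBβ: add FIRST(β)\{ε} to FOLLOW(B); if β nullable, add FOLLOW(A).
FOLLOW(A) = {$, c}


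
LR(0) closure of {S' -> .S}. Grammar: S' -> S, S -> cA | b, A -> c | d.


Start: S' -> .S
For each item with dot before a nonterminal B, add B -> .γ for every B-production
Closure: [S' -> .S, S -> .cA, S -> .b]


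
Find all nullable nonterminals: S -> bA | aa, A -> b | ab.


A nonterminal is nullable iff some alternative derives ε (directly, or every symbol in it is nullable)
Nullable: {}


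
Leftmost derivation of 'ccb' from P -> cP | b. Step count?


Derivation: P => cP => ccP => ccb
Steps: 3


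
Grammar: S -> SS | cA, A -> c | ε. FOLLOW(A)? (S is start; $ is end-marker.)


$ ∈ FOLLOW(S). For each A -> αBβ: add FIRST(β)\{ε} to FOLLOW(B); if β nullable, add FOLLOW(A).
FOLLOW(A) = {$, c}


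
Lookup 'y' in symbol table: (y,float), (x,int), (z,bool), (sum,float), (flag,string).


Lookup 'y' → type float


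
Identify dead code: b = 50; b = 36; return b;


first assignment to b is overwritten before any read
Dead: 'b = 50'


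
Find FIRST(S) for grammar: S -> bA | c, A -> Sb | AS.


Per alternative of S: FIRST(bA) = {b}; FIRST(c) = {c}
FIRST(S) = {b, c}


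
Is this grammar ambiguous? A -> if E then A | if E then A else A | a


dangling else: 'if E then if E then a else a' parses two ways
Ambiguous


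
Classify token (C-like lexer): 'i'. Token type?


Pattern: letter/underscore followed by alphanumerics, not a keyword
Type: IDENTIFIER


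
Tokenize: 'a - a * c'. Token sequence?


Scan left to right, longest-match per lexeme
Tokens: ID(a), OP(-), ID(a), OP(*), ID(c)


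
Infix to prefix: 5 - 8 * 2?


'*' binds tighter: tree is (- 5 (* 8 2))
Prefix: - 5 * 8 2


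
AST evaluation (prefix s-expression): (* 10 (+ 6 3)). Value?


Evaluate inner: (+ 6 3) = 9
Evaluate root: (* 10 9) = 90
Result: 90


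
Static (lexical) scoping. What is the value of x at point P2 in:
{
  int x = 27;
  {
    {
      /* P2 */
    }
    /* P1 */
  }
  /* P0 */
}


P2's block does not declare x; resolves to the enclosing declaration at depth 0
x = 27


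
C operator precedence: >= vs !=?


'>=' is relational (level 7); '!=' is equality (level 6)
Higher level binds tighter
'>=' has higher precedence than '!='


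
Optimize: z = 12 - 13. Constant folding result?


12 - 13 = -1 at compile time
Optimized: z = -1


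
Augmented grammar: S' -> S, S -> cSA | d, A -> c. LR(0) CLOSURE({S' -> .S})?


Start: S' -> .S
For each item with dot before a nonterminal B, add B -> .γ for every B-production
Closure: [S' -> .S, S -> .cSA, S -> .d]


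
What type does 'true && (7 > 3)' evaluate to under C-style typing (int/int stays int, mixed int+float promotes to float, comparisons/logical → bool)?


Operand types: bool && bool
Rule: logical operators take bool operands and yield bool
Result type: bool


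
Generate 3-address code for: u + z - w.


Break into single-operator statements:
t1 = u + z
t2 = t1 - w


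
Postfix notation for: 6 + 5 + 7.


Left to right (same or higher precedence on left)
Postfix: 6 5 + 7 +


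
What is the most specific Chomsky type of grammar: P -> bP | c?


Right-linear: every RHS is a terminal or a terminal followed by one nonterminal
Classification: Type 3 (Regular)


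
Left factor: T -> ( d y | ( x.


Common prefix: '('
Factored: T -> ( T', T' -> d y | x


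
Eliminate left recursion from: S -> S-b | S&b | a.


Left-recursive alternatives: S-b, S&b; non-recursive: a
Introduce S': S -> aS', S' -> -bS' | &bS' | ε


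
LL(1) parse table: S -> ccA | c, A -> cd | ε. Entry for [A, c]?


For [A, c]: 'c' ∈ FIRST(cd)
Entry: A -> cd


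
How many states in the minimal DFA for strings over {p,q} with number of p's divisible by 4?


Track (count of p) mod 4: states 0..3, accept at 0
Minimal DFA: 4 states


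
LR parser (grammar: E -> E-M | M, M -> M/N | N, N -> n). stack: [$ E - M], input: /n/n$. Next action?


'/' can extend M; shift to build M -> M/N
Action: shift


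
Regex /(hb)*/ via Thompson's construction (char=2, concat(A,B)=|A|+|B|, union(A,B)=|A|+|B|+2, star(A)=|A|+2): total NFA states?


Syntax tree has 2 char leaf(s), 0 union(s), 1 star(s)
chars contribute 2×2 = 4; each union adds +2; each star adds +2
Total: 4 + 0 + 2 = 6 states


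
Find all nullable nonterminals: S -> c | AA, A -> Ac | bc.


A nonterminal is nullable iff some alternative derives ε (directly, or every symbol in it is nullable)
Nullable: {}


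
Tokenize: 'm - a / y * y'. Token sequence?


Scan left to right, longest-match per lexeme
Tokens: ID(m), OP(-), ID(a), OP(/), ID(y), OP(*), ID(y)


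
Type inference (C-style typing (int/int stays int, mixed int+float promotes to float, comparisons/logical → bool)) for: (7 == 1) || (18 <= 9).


Operand types: bool || bool
Rule: logical operators take bool operands and yield bool
Result type: bool


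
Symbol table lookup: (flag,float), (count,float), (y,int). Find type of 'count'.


Lookup 'count' → type float


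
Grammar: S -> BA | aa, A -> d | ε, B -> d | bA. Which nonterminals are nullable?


A nonterminal is nullable iff some alternative derives ε (directly, or every symbol in it is nullable)
Nullable: {A}


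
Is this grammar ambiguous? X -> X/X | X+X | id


'id/id+id' has two parse trees (no precedence encoded between / and +)
Ambiguous


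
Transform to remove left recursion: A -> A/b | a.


Left-recursive alternatives: A/b; non-recursive: a
Introduce A': A -> aA', A' -> /bA' | ε


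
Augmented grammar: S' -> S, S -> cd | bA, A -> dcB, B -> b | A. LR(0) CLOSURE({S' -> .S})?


Start: S' -> .S
For each item with dot before a nonterminal B, add B -> .γ for every B-production
Closure: [S' -> .S, S -> .cd, S -> .bA]


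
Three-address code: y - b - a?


Break into single-operator statements:
t1 = y - b
t2 = t1 - a


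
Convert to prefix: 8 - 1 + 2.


left-to-right (same/higher precedence on left): tree is (+ (- 8 1) 2)
Prefix: + - 8 1 2


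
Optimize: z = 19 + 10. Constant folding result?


19 + 10 = 29 at compile time
Optimized: z = 29


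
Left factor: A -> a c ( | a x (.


Common prefix: 'a'
Factored: A -> a A', A' -> c ( | x (


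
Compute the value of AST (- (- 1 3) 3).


Evaluate inner: (- 1 3) = -2
Evaluate root: (- -2 3) = -5
Result: -5


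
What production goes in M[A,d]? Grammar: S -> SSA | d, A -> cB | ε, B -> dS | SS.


For [A, d]: ε is nullable and 'd' ∈ FOLLOW(A)
Entry: A -> ε


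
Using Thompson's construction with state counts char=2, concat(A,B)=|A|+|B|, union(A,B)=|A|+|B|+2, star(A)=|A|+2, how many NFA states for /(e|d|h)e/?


Syntax tree has 4 char leaf(s), 2 union(s), 0 star(s)
chars contribute 4×2 = 8; each union adds +2; each star adds +2
Total: 8 + 4 + 0 = 12 states


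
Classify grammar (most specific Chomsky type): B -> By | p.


Left-linear: every RHS is a terminal or one nonterminal followed by a terminal
Classification: Type 3 (Regular)


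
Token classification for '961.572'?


Pattern: digits with a decimal point
Type: FLOAT_LITERAL


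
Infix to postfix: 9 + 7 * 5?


* has higher precedence, evaluate 7*5 first
Postfix: 9 7 5 * +


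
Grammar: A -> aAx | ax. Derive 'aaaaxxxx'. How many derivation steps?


Derivation: A => aAx => aaAxx => aaaAxxx => aaaaxxxx
Steps: 4


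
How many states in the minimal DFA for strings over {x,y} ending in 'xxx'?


Track the longest suffix of input matching a prefix of 'xxx': 4 classes (prefixes of length 0..3)
Minimal DFA: 4 states


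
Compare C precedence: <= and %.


'%' is multiplicative (level 10); '<=' is relational (level 7)
Higher level binds tighter
'%' has higher precedence than '<='


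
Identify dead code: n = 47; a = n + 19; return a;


n is read by a's definition; a is returned
No dead code


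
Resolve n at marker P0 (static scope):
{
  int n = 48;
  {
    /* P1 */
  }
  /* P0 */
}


n declared in the same block as P0
n = 48


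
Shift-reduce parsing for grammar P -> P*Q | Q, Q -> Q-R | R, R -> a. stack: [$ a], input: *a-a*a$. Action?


'a' on top is the handle for R -> a
Action: reduce (R -> a)


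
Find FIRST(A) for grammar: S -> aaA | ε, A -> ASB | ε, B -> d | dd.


Per alternative of A: FIRST(ASB) = {a, d}; FIRST(ε) = {ε}
FIRST(A) = {a, d, ε}


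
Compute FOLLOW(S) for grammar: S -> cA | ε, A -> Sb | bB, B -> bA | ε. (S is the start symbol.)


$ ∈ FOLLOW(S). For each A -> αBβ: add FIRST(β)\{ε} to FOLLOW(B); if β nullable, add FOLLOW(A).
FOLLOW(S) = {$, b}


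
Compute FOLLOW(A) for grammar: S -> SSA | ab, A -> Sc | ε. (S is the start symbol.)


$ ∈ FOLLOW(S). For each A -> αBβ: add FIRST(β)\{ε} to FOLLOW(B); if β nullable, add FOLLOW(A).
FOLLOW(A) = {$, a, c}


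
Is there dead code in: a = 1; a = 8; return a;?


first assignment to a is overwritten before any read
Dead: 'a = 1'


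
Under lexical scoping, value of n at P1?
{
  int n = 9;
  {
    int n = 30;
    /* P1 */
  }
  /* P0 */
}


n declared in the same block as P1
n = 30


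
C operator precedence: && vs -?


'-' is additive (level 9); '&&' is logical AND (level 2)
Higher level binds tighter
'-' has higher precedence than '&&'


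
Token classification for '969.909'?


Pattern: digits with a decimal point
Type: FLOAT_LITERAL


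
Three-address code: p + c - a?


Break into single-operator statements:
t1 = p + c
t2 = t1 - a


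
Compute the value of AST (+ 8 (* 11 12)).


Evaluate inner: (* 11 12) = 132
Evaluate root: (+ 8 132) = 140
Result: 140


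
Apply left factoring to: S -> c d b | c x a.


Common prefix: 'c'
Factored: S -> c S', S' -> d b | x a


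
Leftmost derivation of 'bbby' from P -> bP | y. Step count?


Derivation: P => bP => bbP => bbbP => bbby
Steps: 4


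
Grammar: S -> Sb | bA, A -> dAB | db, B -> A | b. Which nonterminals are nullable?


A nonterminal is nullable iff some alternative derives ε (directly, or every symbol in it is nullable)
Nullable: {}


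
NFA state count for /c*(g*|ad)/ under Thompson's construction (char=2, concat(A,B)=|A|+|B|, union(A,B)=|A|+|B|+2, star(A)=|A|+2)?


Syntax tree has 4 char leaf(s), 1 union(s), 2 star(s)
chars contribute 4×2 = 8; each union adds +2; each star adds +2
Total: 8 + 2 + 4 = 14 states


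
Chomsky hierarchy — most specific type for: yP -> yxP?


LHS has context (more than one symbol) and |LHS| ≤ |RHS|
Classification: Type 1 (Context-Sensitive)


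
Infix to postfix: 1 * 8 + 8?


Left to right (same or higher precedence on left)
Postfix: 1 8 * 8 +


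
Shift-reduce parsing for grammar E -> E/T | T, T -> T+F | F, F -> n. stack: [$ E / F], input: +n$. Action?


'F' (not preceded by T+) is the handle for T -> F
Action: reduce (T -> F)


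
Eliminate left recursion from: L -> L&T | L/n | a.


Left-recursive alternatives: L&T, L/n; non-recursive: a
Introduce L': L -> aL', L' -> &TL' | /nL' | ε


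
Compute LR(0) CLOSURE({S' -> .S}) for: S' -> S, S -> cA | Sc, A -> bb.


Start: S' -> .S
For each item with dot before a nonterminal B, add B -> .γ for every B-production
Closure: [S' -> .S, S -> .cA, S -> .Sc]


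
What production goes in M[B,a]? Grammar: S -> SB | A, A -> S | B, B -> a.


For [B, a]: 'a' ∈ FIRST(a)
Entry: B -> a


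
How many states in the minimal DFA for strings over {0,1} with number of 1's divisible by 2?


Track (count of 1) mod 2: states 0..1, accept at 0
Minimal DFA: 2 states


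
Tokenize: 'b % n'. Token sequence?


Scan left to right, longest-match per lexeme
Tokens: ID(b), OP(%), ID(n)


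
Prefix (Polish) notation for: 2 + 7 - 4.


left-to-right (same/higher precedence on left): tree is (- (+ 2 7) 4)
Prefix: - + 2 7 4


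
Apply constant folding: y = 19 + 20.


19 + 20 = 39 at compile time
Optimized: y = 39


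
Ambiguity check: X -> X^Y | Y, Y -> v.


precedence layered via separate nonterminal Y: deterministic
Unambiguous


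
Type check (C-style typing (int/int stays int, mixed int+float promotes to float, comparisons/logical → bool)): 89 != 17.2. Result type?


Operand types: int != float
Rule: comparison yields bool
Result type: bool


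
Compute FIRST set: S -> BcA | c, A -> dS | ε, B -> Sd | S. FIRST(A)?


Per alternative of A: FIRST(dS) = {d}; FIRST(ε) = {ε}
FIRST(A) = {d, ε}


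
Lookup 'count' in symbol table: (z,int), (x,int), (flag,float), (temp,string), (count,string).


Lookup 'count' → type string


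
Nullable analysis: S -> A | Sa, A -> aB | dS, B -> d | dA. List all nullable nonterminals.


A nonterminal is nullable iff some alternative derives ε (directly, or every symbol in it is nullable)
Nullable: {}


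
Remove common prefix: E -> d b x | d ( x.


Common prefix: 'd'
Factored: E -> d E', E' -> b x | ( x


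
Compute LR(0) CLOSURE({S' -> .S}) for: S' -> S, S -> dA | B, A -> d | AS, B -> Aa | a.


Start: S' -> .S
For each item with dot before a nonterminal B, add B -> .γ for every B-production
Closure: [S' -> .S, S -> .dA, S -> .B, B -> .Aa, B -> .a, A -> .d, A -> .AS]


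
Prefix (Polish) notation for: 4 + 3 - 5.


left-to-right (same/higher precedence on left): tree is (- (+ 4 3) 5)
Prefix: - + 4 3 5


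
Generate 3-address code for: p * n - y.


Break into single-operator statements:
t1 = p * n
t2 = t1 - y


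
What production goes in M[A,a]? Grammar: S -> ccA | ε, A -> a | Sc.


For [A, a]: 'a' ∈ FIRST(a)
Entry: A -> a


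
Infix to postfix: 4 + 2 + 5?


Left to right (same or higher precedence on left)
Postfix: 4 2 + 5 +


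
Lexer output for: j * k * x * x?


Scan left to right, longest-match per lexeme
Tokens: ID(j), OP(*), ID(k), OP(*), ID(x), OP(*), ID(x)


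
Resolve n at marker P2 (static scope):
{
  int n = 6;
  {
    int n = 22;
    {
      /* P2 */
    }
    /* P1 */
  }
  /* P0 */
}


P2's block does not declare n; resolves to the enclosing declaration at depth 1
n = 22


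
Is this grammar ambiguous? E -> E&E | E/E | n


'n&n/n' has two parse trees (no precedence encoded between & and /)
Ambiguous


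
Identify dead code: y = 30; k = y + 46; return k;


y is read by k's definition; k is returned
No dead code


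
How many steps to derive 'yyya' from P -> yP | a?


Derivation: P => yP => yyP => yyyP => yyya
Steps: 4


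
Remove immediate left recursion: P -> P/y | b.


Left-recursive alternatives: P/y; non-recursive: b
Introduce P': P -> bP', P' -> /yP' | ε


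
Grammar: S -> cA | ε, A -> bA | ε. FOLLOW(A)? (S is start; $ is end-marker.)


$ ∈ FOLLOW(S). For each A -> αBβ: add FIRST(β)\{ε} to FOLLOW(B); if β nullable, add FOLLOW(A).
FOLLOW(A) = {$}


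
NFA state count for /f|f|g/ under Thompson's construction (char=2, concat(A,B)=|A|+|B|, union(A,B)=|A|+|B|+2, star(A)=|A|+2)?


Syntax tree has 3 char leaf(s), 2 union(s), 0 star(s)
chars contribute 3×2 = 6; each union adds +2; each star adds +2
Total: 6 + 4 + 0 = 10 states


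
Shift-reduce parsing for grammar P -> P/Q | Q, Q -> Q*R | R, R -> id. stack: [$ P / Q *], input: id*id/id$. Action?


no handle; shift 'id'
Action: shift


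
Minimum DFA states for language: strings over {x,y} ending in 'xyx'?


Track the longest suffix of input matching a prefix of 'xyx': 4 classes (prefixes of length 0..3)
Minimal DFA: 4 states


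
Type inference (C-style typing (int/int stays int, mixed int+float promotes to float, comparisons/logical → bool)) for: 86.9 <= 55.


Operand types: float <= int
Rule: comparison yields bool
Result type: bool


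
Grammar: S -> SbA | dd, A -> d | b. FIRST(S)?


Per alternative of S: FIRST(SbA) = {d}; FIRST(dd) = {d}
FIRST(S) = {d}


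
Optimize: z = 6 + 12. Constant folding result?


6 + 12 = 18 at compile time
Optimized: z = 18


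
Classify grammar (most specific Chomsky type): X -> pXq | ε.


Single nonterminal LHS, but p^n q^n is not regular
Classification: Type 2 (Context-Free)


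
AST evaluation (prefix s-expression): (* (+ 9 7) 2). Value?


Evaluate inner: (+ 9 7) = 16
Evaluate root: (* 16 2) = 32
Result: 32


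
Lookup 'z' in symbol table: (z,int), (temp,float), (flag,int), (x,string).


Lookup 'z' → type int


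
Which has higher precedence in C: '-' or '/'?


'/' is multiplicative (level 10); '-' is additive (level 9)
Higher level binds tighter
'/' has higher precedence than '-'


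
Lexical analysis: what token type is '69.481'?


Pattern: digits with a decimal point
Type: FLOAT_LITERAL


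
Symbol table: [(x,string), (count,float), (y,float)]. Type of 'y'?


Lookup 'y' → type float


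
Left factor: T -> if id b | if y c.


Common prefix: 'if'
Factored: T -> if T', T' -> id b | y c


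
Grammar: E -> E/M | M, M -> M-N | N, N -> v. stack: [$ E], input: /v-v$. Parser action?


shift '/' to continue E -> E/M
Action: shift


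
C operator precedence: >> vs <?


'>>' is shift (level 8); '<' is relational (level 7)
Higher level binds tighter
'>>' has higher precedence than '<'


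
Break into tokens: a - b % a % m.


Scan left to right, longest-match per lexeme
Tokens: ID(a), OP(-), ID(b), OP(%), ID(a), OP(%), ID(m)


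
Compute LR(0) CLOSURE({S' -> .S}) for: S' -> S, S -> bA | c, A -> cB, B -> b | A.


Start: S' -> .S
For each item with dot before a nonterminal B, add B -> .γ for every B-production
Closure: [S' -> .S, S -> .bA, S -> .c]


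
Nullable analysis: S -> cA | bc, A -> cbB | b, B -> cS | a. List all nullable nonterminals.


A nonterminal is nullable iff some alternative derives ε (directly, or every symbol in it is nullable)
Nullable: {}


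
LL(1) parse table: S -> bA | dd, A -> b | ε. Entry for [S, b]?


For [S, b]: 'b' ∈ FIRST(bA)
Entry: S -> bA


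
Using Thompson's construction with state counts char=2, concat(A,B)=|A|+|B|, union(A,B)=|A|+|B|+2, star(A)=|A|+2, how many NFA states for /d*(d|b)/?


Syntax tree has 3 char leaf(s), 1 union(s), 1 star(s)
chars contribute 3×2 = 6; each union adds +2; each star adds +2
Total: 6 + 2 + 2 = 10 states


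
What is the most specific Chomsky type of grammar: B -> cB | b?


Right-linear: every RHS is a terminal or a terminal followed by one nonterminal
Classification: Type 3 (Regular)


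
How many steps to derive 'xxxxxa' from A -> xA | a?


Derivation: A => xA => xxA => xxxA => xxxxA => xxxxxA => xxxxxa
Steps: 6


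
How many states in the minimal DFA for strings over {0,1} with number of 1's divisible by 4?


Track (count of 1) mod 4: states 0..3, accept at 0
Minimal DFA: 4 states


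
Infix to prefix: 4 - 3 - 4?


left-to-right (same/higher precedence on left): tree is (- (- 4 3) 4)
Prefix: - - 4 3 4


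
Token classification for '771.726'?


Pattern: digits with a decimal point
Type: FLOAT_LITERAL


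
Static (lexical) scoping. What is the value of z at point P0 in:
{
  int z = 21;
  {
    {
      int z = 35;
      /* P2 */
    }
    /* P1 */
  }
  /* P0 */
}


z declared in the same block as P0
z = 21


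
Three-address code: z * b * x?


Break into single-operator statements:
t1 = z * b
t2 = t1 * x


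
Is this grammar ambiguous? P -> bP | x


right-linear, alternatives start with distinct terminals 'b' vs 'x': unique leftmost derivation
Unambiguous


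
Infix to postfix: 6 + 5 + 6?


Left to right (same or higher precedence on left)
Postfix: 6 5 + 6 +


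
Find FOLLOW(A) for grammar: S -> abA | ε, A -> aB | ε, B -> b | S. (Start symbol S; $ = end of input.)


$ ∈ FOLLOW(S). For each A -> αBβ: add FIRST(β)\{ε} to FOLLOW(B); if β nullable, add FOLLOW(A).
FOLLOW(A) = {$}


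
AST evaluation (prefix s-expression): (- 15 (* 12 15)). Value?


Evaluate inner: (* 12 15) = 180
Evaluate root: (- 15 180) = -165
Result: -165


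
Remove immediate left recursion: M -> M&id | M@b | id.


Left-recursive alternatives: M&id, M@b; non-recursive: id
Introduce M': M -> idM', M' -> &idM' | @bM' | ε


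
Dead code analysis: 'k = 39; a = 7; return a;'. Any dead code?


k is assigned but never read
Dead: 'k = 39'


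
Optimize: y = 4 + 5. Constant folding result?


4 + 5 = 9 at compile time
Optimized: y = 9


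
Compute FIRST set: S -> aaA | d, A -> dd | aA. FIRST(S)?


Per alternative of S: FIRST(aaA) = {a}; FIRST(d) = {d}
FIRST(S) = {a, d}


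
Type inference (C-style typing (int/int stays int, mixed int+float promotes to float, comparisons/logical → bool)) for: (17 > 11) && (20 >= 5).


Operand types: bool && bool
Rule: logical operators take bool operands and yield bool
Result type: bool


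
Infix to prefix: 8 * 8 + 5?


left-to-right (same/higher precedence on left): tree is (+ (* 8 8) 5)
Prefix: + * 8 8 5


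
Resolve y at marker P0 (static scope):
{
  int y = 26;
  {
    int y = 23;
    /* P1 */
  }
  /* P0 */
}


y declared in the same block as P0
y = 26


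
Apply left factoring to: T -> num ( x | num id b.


Common prefix: 'num'
Factored: T -> num T', T' -> ( x | id b


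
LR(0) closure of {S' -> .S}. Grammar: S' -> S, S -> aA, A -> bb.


Start: S' -> .S
For each item with dot before a nonterminal B, add B -> .γ for every B-production
Closure: [S' -> .S, S -> .aA]


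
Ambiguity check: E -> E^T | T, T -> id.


precedence layered via separate nonterminal T: deterministic
Unambiguous


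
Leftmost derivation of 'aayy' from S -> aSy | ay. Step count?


Derivation: S => aSy => aayy
Steps: 2


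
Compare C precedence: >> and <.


'>>' is shift (level 8); '<' is relational (level 7)
Higher level binds tighter
'>>' has higher precedence than '<'


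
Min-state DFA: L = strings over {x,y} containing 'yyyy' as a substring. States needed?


KMP-style automaton: 4 progress states + 1 absorbing accept = 5
Minimal DFA: 5 states


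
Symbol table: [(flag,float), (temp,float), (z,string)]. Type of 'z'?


Lookup 'z' → type string


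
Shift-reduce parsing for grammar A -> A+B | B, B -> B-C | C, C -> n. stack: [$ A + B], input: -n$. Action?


'-' can extend B; shift to build B -> B-C
Action: shift


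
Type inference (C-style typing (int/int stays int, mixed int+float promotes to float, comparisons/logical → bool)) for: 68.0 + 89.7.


Operand types: float + float
Rule: mixed int/float promotes to float; int/int stays int
Result type: float
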